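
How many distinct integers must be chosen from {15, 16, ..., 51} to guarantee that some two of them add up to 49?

Group the elements by complementary pair {x, 49−x}: {15,34}, {16,33}, {17,32}, …, giving 10 two-element pairs and 17 integers whose partner 49−x falls outside [15,51].
By pigeonhole, treating each of those 27 groups as a pigeonhole, one can pick one integer per group — 27 integers — with no two summing to 49.
The 28th integer lands in an occupied pair, forcing a sum of 49.

28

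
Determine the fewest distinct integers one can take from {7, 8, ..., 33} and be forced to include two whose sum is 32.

19

A set avoiding the sum 32 can contain at most one of each pair {x, 32−x}, plus the 9 elements whose complement lies outside the range or equal to its own complement.
The integers 16, …, 33 (18 of them) are such a set: any two sum to at least 16+17 = 33 > 32.
By the pigeonhole principle, any 19th integer completes one of the 9 pairs, so 19 choices force a sum of 32.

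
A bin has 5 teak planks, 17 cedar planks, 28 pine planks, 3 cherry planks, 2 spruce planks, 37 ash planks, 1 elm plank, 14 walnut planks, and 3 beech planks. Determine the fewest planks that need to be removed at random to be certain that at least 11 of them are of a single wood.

An adversary could hand out at most 10 planks per wood (5 woods run out sooner): 5 + 10 + 10 + 3 + 2 + 10 + 1 + 10 + 3 = 54 planks and still no wood has 11.
One more plank lands in a wood already at 10, so 55 draws are enough and 54 are not.

55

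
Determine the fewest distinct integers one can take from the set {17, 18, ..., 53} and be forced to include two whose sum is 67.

21

Two chosen integers sum to 67 exactly when both halves of some pair {x, 67−x} with 17 ≤ x ≤ 67−x ≤ 50 are chosen — 17 such pairs.
The remaining 3 elements (those with no distinct partner in range) can never complete a 67-sum, so the worst case takes all of them and one from each pair: 3 + 17 = 20.
The 21st integer has to be the second member of some pair, so 20 + 1 = 21.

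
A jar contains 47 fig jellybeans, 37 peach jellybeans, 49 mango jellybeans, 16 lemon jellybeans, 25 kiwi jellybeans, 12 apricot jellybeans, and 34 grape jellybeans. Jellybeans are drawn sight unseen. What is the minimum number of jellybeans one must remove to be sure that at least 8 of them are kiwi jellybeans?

203

In the worst case for collecting kiwi jellybeans, every non-kiwi jellybean comes out first.
There are 47 + 37 + 49 + 16 + 12 + 34 = 195 non-kiwi jellybeans altogether.
After those, each further jellybean must be kiwi, so 195 + 8 = 203 draws guarantee 8 kiwi jellybeans.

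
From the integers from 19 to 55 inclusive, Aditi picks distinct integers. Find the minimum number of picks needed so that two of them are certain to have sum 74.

Group the elements by complementary pair {x, 74−x}: {19,55}, {20,54}, {21,53}, …, giving 18 two-element pairs and the single value 37 (it cannot pair with itself since the integers are distinct).
Treating each of those 19 groups as a pigeonhole, one can pick one integer per group — 19 integers — with no two summing to 74.
The 20th integer lands in an occupied pair, forcing a sum of 74.

20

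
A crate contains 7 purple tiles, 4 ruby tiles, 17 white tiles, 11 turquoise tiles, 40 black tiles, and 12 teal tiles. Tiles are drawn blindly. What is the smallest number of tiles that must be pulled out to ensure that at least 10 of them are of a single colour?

Put each drawn tile into a box by colour. The largest draw with every box below 10 takes min(count, 9) from each colour; colours with fewer than 9 contribute all they have.
Σ min(cᵢ, 9) = 7 + 4 + 9 + 9 + 9 + 9 = 47.
Draw number 47 + 1 = 48 must push one box to 10.

48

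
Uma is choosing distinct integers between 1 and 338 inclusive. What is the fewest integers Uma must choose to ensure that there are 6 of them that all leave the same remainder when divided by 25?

126

By pigeonhole, the 25 residue classes mod 25 are the pigeonholes.
With 125 integers one could put 5 in each residue class and have no class reach 6.
The 126th integer pushes some class to 6, so 25·5 + 1 = 126.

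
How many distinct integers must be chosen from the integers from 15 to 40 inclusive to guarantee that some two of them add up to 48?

18

A set avoiding the sum 48 can contain at most one of each pair {x, 48−x}, plus the 8 elements whose complement lies outside the range or equal to its own complement.
The integers 24, …, 40 (17 of them) are such a set: any two sum to at least 24+25 = 49 > 48.
By pigeonhole, any 18th integer completes one of the 9 pairs, so 18 choices force a sum of 48.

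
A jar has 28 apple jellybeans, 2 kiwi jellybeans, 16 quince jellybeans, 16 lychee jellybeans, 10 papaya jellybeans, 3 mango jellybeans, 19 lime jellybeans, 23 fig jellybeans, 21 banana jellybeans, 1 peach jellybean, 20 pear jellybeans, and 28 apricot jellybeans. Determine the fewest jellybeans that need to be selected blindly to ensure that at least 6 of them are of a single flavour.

52

Put each drawn jellybean into a box by flavour. The largest draw with every box below 6 takes min(count, 5) from each flavour; flavours with fewer than 5 contribute all they have.
Σ min(cᵢ, 5) = 5 + 2 + 5 + 5 + 5 + 3 + 5 + 5 + 5 + 1 + 5 + 5 = 51.
Draw number 51 + 1 = 52 must push one box to 6.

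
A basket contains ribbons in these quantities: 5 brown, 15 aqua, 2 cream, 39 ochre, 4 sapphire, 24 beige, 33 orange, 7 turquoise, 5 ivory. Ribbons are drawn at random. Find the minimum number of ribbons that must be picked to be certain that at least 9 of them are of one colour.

The 9 colours are the holes; the ribbons drawn are the pigeons.
To avoid 9 of any one colour, the worst case takes at most 8 of each colour, or every ribbon of a colour that has fewer than 8.
That gives 5 + 8 + 2 + 8 + 4 + 8 + 8 + 7 + 5 = 55 ribbons with no colour reaching 9.
The next ribbon forces some colour to 9, so 55 + 1 = 56.

56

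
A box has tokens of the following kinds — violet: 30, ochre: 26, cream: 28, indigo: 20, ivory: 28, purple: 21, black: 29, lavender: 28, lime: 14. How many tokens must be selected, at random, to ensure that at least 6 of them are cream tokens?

202

In the worst case for collecting cream tokens, every non-cream token comes out first.
There are 30 + 26 + 20 + 28 + 21 + 29 + 28 + 14 = 196 non-cream tokens altogether.
After those, each further token must be cream, so 196 + 6 = 202 draws guarantee 6 cream tokens.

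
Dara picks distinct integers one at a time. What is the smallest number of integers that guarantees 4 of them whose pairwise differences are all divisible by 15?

Integers whose pairwise differences are multiples of 15 are exactly those sharing a remainder mod 15. Pigeonhole: the 15 residue classes mod 15 are the pigeonholes.
With 45 integers one could put 3 in each residue class and have no class reach 4.
The 46th integer pushes some class to 4, so 15·3 + 1 = 46.

46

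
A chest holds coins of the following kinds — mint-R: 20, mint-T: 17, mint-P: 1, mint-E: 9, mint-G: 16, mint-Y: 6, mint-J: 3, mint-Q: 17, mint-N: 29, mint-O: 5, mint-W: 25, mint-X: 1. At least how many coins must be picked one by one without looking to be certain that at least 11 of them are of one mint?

By pigeonhole, the 12 mints are the holes; the coins drawn are the pigeons.
To avoid 11 of any one mint, the worst case takes at most 10 of each mint, or every coin of a mint that has fewer than 10.
That gives 10 + 10 + 1 + 9 + 10 + 6 + 3 + 10 + 10 + 5 + 10 + 1 = 85 coins with no mint reaching 11.
The next coin forces some mint to 11, so 85 + 1 = 86.

86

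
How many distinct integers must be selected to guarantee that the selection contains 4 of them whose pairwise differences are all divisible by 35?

106

Integers whose pairwise differences are multiples of 35 are exactly those sharing a remainder mod 35. By the pigeonhole principle, the 35 residue classes mod 35 are the pigeonholes.
With 105 integers one could put 3 in each residue class and have no class reach 4.
The 106th integer pushes some class to 4, so 35·3 + 1 = 106.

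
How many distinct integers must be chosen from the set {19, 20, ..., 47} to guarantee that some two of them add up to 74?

20

Two chosen integers sum to 74 exactly when both halves of some pair {x, 74−x} with 27 ≤ x ≤ 74−x ≤ 47 are chosen — 10 such pairs.
The remaining 9 elements (those with no distinct partner in range) can never complete a 74-sum, so the worst case takes all of them and one from each pair: 9 + 10 = 19.
By pigeonhole, the 20th integer has to be the second member of some pair, so 19 + 1 = 20.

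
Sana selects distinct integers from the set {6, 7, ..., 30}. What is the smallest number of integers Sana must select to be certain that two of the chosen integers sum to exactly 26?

Two chosen integers sum to 26 exactly when both halves of some pair {x, 26−x} with 6 ≤ x ≤ 26−x ≤ 20 are chosen — 7 such pairs.
The remaining 11 elements (those with no distinct partner in range) can never complete a 26-sum, so the worst case takes all of them and one from each pair: 11 + 7 = 18.
By the pigeonhole principle, the 19th integer has to be the second member of some pair, so 18 + 1 = 19.

19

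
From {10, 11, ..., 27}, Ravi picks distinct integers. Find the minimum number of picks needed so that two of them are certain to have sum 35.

A set avoiding the sum 35 can contain at most one of each pair {x, 35−x}, plus the 2 elements whose complement lies outside the range.
The integers 18, …, 27 (10 of them) are such a set: any two sum to at least 18+19 = 37 > 35.
By pigeonhole, any 11th integer completes one of the 8 pairs, so 11 choices force a sum of 35.

11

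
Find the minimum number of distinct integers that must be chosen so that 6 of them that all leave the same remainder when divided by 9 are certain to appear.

Pigeonhole: the 9 residue classes mod 9 are the pigeonholes.
With 45 integers one could put 5 in each residue class and have no class reach 6.
The 46th integer pushes some class to 6, so 9·5 + 1 = 46.

46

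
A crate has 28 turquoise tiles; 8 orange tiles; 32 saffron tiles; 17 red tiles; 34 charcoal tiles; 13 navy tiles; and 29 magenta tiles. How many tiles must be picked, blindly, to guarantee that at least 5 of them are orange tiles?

158

In the worst case for collecting orange tiles, every non-orange tile comes out first.
There are 28 + 32 + 17 + 34 + 13 + 29 = 153 non-orange tiles altogether.
After those, each further tile must be orange, so 153 + 5 = 158 draws guarantee 5 orange tiles.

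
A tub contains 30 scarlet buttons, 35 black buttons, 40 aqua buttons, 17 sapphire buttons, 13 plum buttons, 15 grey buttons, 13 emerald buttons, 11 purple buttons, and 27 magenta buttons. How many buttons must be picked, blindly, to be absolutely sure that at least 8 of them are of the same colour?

Pigeonhole: the 9 colours are the holes; the buttons drawn are the pigeons.
To avoid 8 of any one colour, the worst case takes at most 7 of each colour.
That gives 7 + 7 + 7 + 7 + 7 + 7 + 7 + 7 + 7 = 63 buttons with no colour reaching 8.
The next button forces some colour to 8, so 63 + 1 = 64.

64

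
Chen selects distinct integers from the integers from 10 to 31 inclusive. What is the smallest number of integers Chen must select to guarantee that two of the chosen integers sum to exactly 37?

14

Group the elements by complementary pair {x, 37−x}: {10,27}, {11,26}, {12,25}, …, giving 9 two-element pairs and 4 integers whose partner 37−x falls outside [10,31].
By pigeonhole, treating each of those 13 groups as a pigeonhole, one can pick one integer per group — 13 integers — with no two summing to 37.
The 14th integer lands in an occupied pair, forcing a sum of 37.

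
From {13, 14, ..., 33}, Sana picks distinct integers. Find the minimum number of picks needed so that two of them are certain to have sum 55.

16

Two chosen integers sum to 55 exactly when both halves of some pair {x, 55−x} with 22 ≤ x ≤ 55−x ≤ 33 are chosen — 6 such pairs.
The remaining 9 elements (those with no distinct partner in range) can never complete a 55-sum, so the worst case takes all of them and one from each pair: 9 + 6 = 15.
By the pigeonhole principle, the 16th integer has to be the second member of some pair, so 15 + 1 = 16.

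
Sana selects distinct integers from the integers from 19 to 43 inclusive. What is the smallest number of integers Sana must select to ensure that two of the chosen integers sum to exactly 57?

16

Two chosen integers sum to 57 exactly when both halves of some pair {x, 57−x} with 19 ≤ x ≤ 57−x ≤ 38 are chosen — 10 such pairs.
The remaining 5 elements (those with no distinct partner in range) can never complete a 57-sum, so the worst case takes all of them and one from each pair: 5 + 10 = 15.
The 16th integer has to be the second member of some pair, so 15 + 1 = 16.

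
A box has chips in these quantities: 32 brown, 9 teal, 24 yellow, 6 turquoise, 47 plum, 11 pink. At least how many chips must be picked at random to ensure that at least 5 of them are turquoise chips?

128

In the worst case for collecting turquoise chips, every non-turquoise chip comes out first.
There are 32 + 9 + 24 + 47 + 11 = 123 non-turquoise chips altogether.
After those, each further chip must be turquoise, so 123 + 5 = 128 draws guarantee 5 turquoise chips.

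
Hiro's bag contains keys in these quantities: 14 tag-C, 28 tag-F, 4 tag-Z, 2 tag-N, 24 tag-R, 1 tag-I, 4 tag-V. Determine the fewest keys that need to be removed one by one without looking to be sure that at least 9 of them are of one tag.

Put each drawn key into a box by tag. The largest draw with every box below 9 takes min(count, 8) from each tag; tags with fewer than 8 contribute all they have.
Σ min(cᵢ, 8) = 8 + 8 + 4 + 2 + 8 + 1 + 4 = 35.
Draw number 35 + 1 = 36 must push one box to 9.

36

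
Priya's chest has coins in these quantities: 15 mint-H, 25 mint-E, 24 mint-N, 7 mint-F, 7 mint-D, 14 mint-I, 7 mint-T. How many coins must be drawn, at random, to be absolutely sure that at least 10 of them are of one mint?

58

By the pigeonhole principle, put each drawn coin into a box by mint. The largest draw with every box below 10 takes min(count, 9) from each mint; mints with fewer than 9 contribute all they have.
Σ min(cᵢ, 9) = 9 + 9 + 9 + 7 + 7 + 9 + 7 = 57.
Draw number 57 + 1 = 58 must push one box to 10.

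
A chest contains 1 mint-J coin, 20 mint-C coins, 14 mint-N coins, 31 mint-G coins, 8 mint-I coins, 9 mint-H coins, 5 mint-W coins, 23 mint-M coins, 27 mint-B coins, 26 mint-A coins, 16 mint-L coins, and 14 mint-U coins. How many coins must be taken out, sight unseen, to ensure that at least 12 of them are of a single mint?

112

Pigeonhole: put each drawn coin into a box by mint. The largest draw with every box below 12 takes min(count, 11) from each mint; mints with fewer than 11 contribute all they have.
Σ min(cᵢ, 11) = 1 + 11 + 11 + 11 + 8 + 9 + 5 + 11 + 11 + 11 + 11 + 11 = 111.
Draw number 111 + 1 = 112 must push one box to 12.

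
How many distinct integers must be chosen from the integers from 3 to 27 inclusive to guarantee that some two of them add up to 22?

18

Group the elements by complementary pair {x, 22−x}: {3,19}, {4,18}, {5,17}, …, giving 8 two-element pairs, the single value 11 (it cannot pair with itself since the integers are distinct), and 8 integers whose partner 22−x falls outside [3,27].
Pigeonhole: treating each of those 17 groups as a pigeonhole, one can pick one integer per group — 17 integers — with no two summing to 22.
The 18th integer lands in an occupied pair, forcing a sum of 22.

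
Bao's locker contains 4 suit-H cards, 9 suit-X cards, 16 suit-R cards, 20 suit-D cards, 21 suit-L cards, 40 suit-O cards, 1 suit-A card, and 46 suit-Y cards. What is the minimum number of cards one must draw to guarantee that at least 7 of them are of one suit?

Pigeonhole: put each drawn card into a box by suit. The largest draw with every box below 7 takes min(count, 6) from each suit; suits with fewer than 6 contribute all they have.
Σ min(cᵢ, 6) = 4 + 6 + 6 + 6 + 6 + 6 + 1 + 6 = 41.
Draw number 41 + 1 = 42 must push one box to 7.

42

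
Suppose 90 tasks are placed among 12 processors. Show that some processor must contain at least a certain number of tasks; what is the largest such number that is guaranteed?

By pigeonhole, the 12 processors are the holes and the 90 tasks are the pigeons.
If every processor held at most 7 tasks, the total would be at most 12 × 7 = 84, which is less than 90.
So some processor holds at least ⌈90/12⌉ = 8 tasks.

8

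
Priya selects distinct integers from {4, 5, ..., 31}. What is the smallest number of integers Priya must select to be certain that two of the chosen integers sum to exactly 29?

18

A set avoiding the sum 29 can contain at most one of each pair {x, 29−x}, plus the 6 elements whose complement lies outside the range.
The integers 15, …, 31 (17 of them) are such a set: any two sum to at least 15+16 = 31 > 29.
Pigeonhole: any 18th integer completes one of the 11 pairs, so 18 choices force a sum of 29.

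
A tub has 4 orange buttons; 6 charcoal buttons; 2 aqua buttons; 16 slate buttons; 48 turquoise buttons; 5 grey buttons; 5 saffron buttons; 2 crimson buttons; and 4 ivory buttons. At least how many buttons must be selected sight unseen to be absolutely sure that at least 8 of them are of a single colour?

By the pigeonhole principle, put each drawn button into a box by colour. The largest draw with every box below 8 takes min(count, 7) from each colour; colours with fewer than 7 contribute all they have.
Σ min(cᵢ, 7) = 4 + 6 + 2 + 7 + 7 + 5 + 5 + 2 + 4 = 42.
Draw number 42 + 1 = 43 must push one box to 8.

43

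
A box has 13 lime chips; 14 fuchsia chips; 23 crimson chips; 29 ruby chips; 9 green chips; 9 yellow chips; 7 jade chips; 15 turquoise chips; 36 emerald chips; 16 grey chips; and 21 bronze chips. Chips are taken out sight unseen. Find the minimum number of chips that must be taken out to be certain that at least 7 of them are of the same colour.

An adversary could hand out at most 6 chips per colour: 6 + 6 + 6 + 6 + 6 + 6 + 6 + 6 + 6 + 6 + 6 = 66 chips and still no colour has 7.
Pigeonhole: one more chip lands in a colour already at 6, so 67 draws are enough and 66 are not.

67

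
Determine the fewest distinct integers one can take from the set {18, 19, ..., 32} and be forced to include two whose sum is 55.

Group the elements by complementary pair {x, 55−x}: {23,32}, {24,31}, {25,30}, …, giving 5 two-element pairs and 5 integers whose partner 55−x falls outside [18,32].
Treating each of those 10 groups as a pigeonhole, one can pick one integer per group — 10 integers — with no two summing to 55.
The 11th integer lands in an occupied pair, forcing a sum of 55.

11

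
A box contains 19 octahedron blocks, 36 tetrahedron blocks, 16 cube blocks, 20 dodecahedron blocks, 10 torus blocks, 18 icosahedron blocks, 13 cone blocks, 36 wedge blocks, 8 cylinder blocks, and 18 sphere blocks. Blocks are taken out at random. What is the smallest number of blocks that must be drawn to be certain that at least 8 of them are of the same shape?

Pigeonhole: put each drawn block into a box by shape. The largest draw with every box below 8 takes min(count, 7) from each shape.
Σ min(cᵢ, 7) = 7 + 7 + 7 + 7 + 7 + 7 + 7 + 7 + 7 + 7 = 70.
Draw number 70 + 1 = 71 must push one box to 8.

71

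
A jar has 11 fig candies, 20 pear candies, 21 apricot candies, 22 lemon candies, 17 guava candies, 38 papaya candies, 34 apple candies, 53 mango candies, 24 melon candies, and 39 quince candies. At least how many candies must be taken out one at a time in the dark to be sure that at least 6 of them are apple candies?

In the worst case for collecting apple candies, every non-apple candy comes out first.
There are 11 + 20 + 21 + 22 + 17 + 38 + 53 + 24 + 39 = 245 non-apple candies altogether.
After those, each further candy must be apple, so 245 + 6 = 251 draws guarantee 6 apple candies.

251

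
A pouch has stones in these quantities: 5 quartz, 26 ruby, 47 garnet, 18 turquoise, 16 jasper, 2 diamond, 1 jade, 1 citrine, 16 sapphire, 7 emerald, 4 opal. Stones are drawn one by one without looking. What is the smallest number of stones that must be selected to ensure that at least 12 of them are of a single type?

By the pigeonhole principle, put each drawn stone into a box by type. The largest draw with every box below 12 takes min(count, 11) from each type; types with fewer than 11 contribute all they have.
Σ min(cᵢ, 11) = 5 + 11 + 11 + 11 + 11 + 2 + 1 + 1 + 11 + 7 + 4 = 75.
Draw number 75 + 1 = 76 must push one box to 12.

76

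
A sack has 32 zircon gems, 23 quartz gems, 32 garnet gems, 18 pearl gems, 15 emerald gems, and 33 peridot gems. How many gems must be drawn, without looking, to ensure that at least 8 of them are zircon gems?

129

In the worst case for collecting zircon gems, every non-zircon gem comes out first.
There are 23 + 32 + 18 + 15 + 33 = 121 non-zircon gems altogether.
After those, each further gem must be zircon, so 121 + 8 = 129 draws guarantee 8 zircon gems.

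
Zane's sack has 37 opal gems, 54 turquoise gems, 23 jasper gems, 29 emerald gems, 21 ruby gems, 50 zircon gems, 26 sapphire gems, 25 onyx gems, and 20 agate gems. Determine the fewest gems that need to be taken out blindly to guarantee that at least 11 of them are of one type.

91

Pigeonhole: the 9 types are the holes; the gems drawn are the pigeons.
To avoid 11 of any one type, the worst case takes at most 10 of each type.
That gives 10 + 10 + 10 + 10 + 10 + 10 + 10 + 10 + 10 = 90 gems with no type reaching 11.
The next gem forces some type to 11, so 90 + 1 = 91.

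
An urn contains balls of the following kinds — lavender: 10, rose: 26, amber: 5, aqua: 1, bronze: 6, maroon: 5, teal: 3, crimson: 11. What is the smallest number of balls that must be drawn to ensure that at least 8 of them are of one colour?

42

By pigeonhole, the 8 colours are the holes; the balls drawn are the pigeons.
To avoid 8 of any one colour, the worst case takes at most 7 of each colour, or every ball of a colour that has fewer than 7.
That gives 7 + 7 + 5 + 1 + 6 + 5 + 3 + 7 = 41 balls with no colour reaching 8.
The next ball forces some colour to 8, so 41 + 1 = 42.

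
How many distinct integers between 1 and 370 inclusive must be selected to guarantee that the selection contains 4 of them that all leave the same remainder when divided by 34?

103

Pigeonhole: the 34 residue classes mod 34 are the pigeonholes.
With 102 integers one could put 3 in each residue class and have no class reach 4.
The 103rd integer pushes some class to 4, so 34·3 + 1 = 103.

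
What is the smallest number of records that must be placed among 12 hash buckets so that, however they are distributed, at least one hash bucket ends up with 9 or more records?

97

With 96 records one could put exactly 8 in each of the 12 hash buckets, and no hash bucket would reach 9.
Pigeonhole: one more record must land in a hash bucket that already has 8, giving it 9.
So 12 × 8 + 1 = 97 records are required.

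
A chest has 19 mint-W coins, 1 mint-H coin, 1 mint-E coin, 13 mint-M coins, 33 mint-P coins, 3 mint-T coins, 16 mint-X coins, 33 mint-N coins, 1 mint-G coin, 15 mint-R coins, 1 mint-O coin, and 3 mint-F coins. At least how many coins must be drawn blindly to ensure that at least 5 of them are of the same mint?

Pigeonhole: the 12 mints are the holes; the coins drawn are the pigeons.
To avoid 5 of any one mint, the worst case takes at most 4 of each mint, or every coin of a mint that has fewer than 4.
That gives 4 + 1 + 1 + 4 + 4 + 3 + 4 + 4 + 1 + 4 + 1 + 3 = 34 coins with no mint reaching 5.
The next coin forces some mint to 5, so 34 + 1 = 35.

35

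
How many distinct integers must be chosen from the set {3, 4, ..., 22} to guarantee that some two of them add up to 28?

13

A set avoiding the sum 28 can contain at most one of each pair {x, 28−x}, plus the 4 elements whose complement lies outside the range or equal to its own complement.
The integers 3, …, 14 (12 of them) are such a set: any two sum to at least 3+4 = 7 and at most 13+14 = 27 < 28.
By pigeonhole, any 13th integer completes one of the 8 pairs, so 13 choices force a sum of 28.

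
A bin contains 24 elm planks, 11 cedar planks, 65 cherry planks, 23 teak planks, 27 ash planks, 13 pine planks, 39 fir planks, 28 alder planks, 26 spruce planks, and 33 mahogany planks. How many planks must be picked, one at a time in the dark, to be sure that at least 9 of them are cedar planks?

In the worst case for collecting cedar planks, every non-cedar plank comes out first.
There are 24 + 65 + 23 + 27 + 13 + 39 + 28 + 26 + 33 = 278 non-cedar planks altogether.
After those, each further plank must be cedar, so 278 + 9 = 287 draws guarantee 9 cedar planks.

287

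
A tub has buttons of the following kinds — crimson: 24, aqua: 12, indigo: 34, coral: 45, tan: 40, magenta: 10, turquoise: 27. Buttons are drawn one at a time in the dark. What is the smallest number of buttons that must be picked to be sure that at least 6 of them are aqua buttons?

In the worst case for collecting aqua buttons, every non-aqua button comes out first.
There are 24 + 34 + 45 + 40 + 10 + 27 = 180 non-aqua buttons altogether.
After those, each further button must be aqua, so 180 + 6 = 186 draws guarantee 6 aqua buttons.

186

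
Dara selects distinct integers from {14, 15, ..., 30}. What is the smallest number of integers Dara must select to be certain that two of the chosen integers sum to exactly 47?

Group the elements by complementary pair {x, 47−x}: {17,30}, {18,29}, {19,28}, …, giving 7 two-element pairs and 3 integers whose partner 47−x falls outside [14,30].
Pigeonhole: treating each of those 10 groups as a pigeonhole, one can pick one integer per group — 10 integers — with no two summing to 47.
The 11th integer lands in an occupied pair, forcing a sum of 47.

11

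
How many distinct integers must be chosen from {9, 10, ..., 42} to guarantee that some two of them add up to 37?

A set avoiding the sum 37 can contain at most one of each pair {x, 37−x}, plus the 14 elements whose complement lies outside the range.
The integers 19, …, 42 (24 of them) are such a set: any two sum to at least 19+20 = 39 > 37.
Any 25th integer completes one of the 10 pairs, so 25 choices force a sum of 37.

25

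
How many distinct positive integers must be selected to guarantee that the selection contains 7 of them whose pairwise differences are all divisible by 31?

Integers whose pairwise differences are multiples of 31 are exactly those sharing a remainder mod 31. Pigeonhole: the 31 residue classes mod 31 are the pigeonholes.
With 186 integers one could put 6 in each residue class and have no class reach 7.
The 187th integer pushes some class to 7, so 31·6 + 1 = 187.

187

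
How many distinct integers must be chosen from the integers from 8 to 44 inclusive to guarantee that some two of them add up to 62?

Two chosen integers sum to 62 exactly when both halves of some pair {x, 62−x} with 18 ≤ x ≤ 62−x ≤ 44 are chosen — 13 such pairs.
The remaining 11 elements (those with no distinct partner in range) can never complete a 62-sum, so the worst case takes all of them and one from each pair: 11 + 13 = 24.
The 25th integer has to be the second member of some pair, so 24 + 1 = 25.

25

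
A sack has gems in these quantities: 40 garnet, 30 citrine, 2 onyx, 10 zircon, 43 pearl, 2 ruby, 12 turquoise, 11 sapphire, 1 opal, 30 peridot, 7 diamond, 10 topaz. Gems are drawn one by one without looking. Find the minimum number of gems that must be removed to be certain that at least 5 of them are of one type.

An adversary could hand out at most 4 gems per type (onyx, ruby, opal run out sooner): 4 + 4 + 2 + 4 + 4 + 2 + 4 + 4 + 1 + 4 + 4 + 4 = 41 gems and still no type has 5.
By pigeonhole, one more gem lands in a type already at 4, so 42 draws are enough and 41 are not.

42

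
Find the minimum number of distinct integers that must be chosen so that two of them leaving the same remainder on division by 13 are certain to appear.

14

The 13 residue classes mod 13 are the pigeonholes.
With 13 integers one could put 1 in each residue class and have no class reach 2.
The 14th integer pushes some class to 2, so 13·1 + 1 = 14.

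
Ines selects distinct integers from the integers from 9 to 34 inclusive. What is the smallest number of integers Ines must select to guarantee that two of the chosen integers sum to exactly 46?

16

Group the elements by complementary pair {x, 46−x}: {12,34}, {13,33}, {14,32}, …, giving 11 two-element pairs, the single value 23 (it cannot pair with itself since the integers are distinct), and 3 integers whose partner 46−x falls outside [9,34].
By pigeonhole, treating each of those 15 groups as a pigeonhole, one can pick one integer per group — 15 integers — with no two summing to 46.
The 16th integer lands in an occupied pair, forcing a sum of 46.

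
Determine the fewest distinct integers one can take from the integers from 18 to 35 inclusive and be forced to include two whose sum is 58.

13

Two chosen integers sum to 58 exactly when both halves of some pair {x, 58−x} with 23 ≤ x ≤ 58−x ≤ 35 are chosen — 6 such pairs.
The remaining 6 elements (those with no distinct partner in range) can never complete a 58-sum, so the worst case takes all of them and one from each pair: 6 + 6 = 12.
Pigeonhole: the 13th integer has to be the second member of some pair, so 12 + 1 = 13.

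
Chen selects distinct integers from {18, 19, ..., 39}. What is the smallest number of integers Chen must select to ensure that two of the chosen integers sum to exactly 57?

Group the elements by complementary pair {x, 57−x}: {18,39}, {19,38}, {20,37}, …, giving 11 two-element pairs.
Pigeonhole: treating each of those 11 groups as a pigeonhole, one can pick one integer per group — 11 integers — with no two summing to 57.
The 12th integer lands in an occupied pair, forcing a sum of 57.

12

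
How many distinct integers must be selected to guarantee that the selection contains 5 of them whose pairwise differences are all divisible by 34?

Integers whose pairwise differences are multiples of 34 are exactly those sharing a remainder mod 34. The 34 residue classes mod 34 are the pigeonholes.
With 136 integers one could put 4 in each residue class and have no class reach 5.
The 137th integer pushes some class to 5, so 34·4 + 1 = 137.

137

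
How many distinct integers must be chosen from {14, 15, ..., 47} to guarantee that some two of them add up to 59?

19

Group the elements by complementary pair {x, 59−x}: {14,45}, {15,44}, {16,43}, …, giving 16 two-element pairs and 2 integers whose partner 59−x falls outside [14,47].
Treating each of those 18 groups as a pigeonhole, one can pick one integer per group — 18 integers — with no two summing to 59.
The 19th integer lands in an occupied pair, forcing a sum of 59.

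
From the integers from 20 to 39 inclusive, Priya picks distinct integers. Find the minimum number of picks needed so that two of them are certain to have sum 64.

A set avoiding the sum 64 can contain at most one of each pair {x, 64−x}, plus the 6 elements whose complement lies outside the range or equal to its own complement.
The integers 20, …, 32 (13 of them) are such a set: any two sum to at least 20+21 = 41 and at most 31+32 = 63 < 64.
By the pigeonhole principle, any 14th integer completes one of the 7 pairs, so 14 choices force a sum of 64.

14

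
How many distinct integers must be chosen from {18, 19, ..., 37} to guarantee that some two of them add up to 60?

Two chosen integers sum to 60 exactly when both halves of some pair {x, 60−x} with 23 ≤ x ≤ 60−x ≤ 37 are chosen — 7 such pairs.
The remaining 6 elements (those with no distinct partner in range) can never complete a 60-sum, so the worst case takes all of them and one from each pair: 6 + 7 = 13.
The 14th integer has to be the second member of some pair, so 13 + 1 = 14.

14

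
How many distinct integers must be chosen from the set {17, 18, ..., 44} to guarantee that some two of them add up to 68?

19

A set avoiding the sum 68 can contain at most one of each pair {x, 68−x}, plus the 8 elements whose complement lies outside the range or equal to its own complement.
The integers 17, …, 34 (18 of them) are such a set: any two sum to at least 17+18 = 35 and at most 33+34 = 67 < 68.
Any 19th integer completes one of the 10 pairs, so 19 choices force a sum of 68.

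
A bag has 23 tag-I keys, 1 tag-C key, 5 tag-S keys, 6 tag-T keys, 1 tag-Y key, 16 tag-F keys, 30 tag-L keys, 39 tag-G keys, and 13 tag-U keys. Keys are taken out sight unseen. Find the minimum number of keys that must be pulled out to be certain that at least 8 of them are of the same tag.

49

An adversary could hand out at most 7 keys per tag (4 tags run out sooner): 7 + 1 + 5 + 6 + 1 + 7 + 7 + 7 + 7 = 48 keys and still no tag has 8.
By the pigeonhole principle, one more key lands in a tag already at 7, so 49 draws are enough and 48 are not.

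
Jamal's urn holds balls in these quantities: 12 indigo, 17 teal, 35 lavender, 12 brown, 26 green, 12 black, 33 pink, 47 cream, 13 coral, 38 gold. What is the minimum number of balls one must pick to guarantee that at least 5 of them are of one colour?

The 10 colours are the holes; the balls drawn are the pigeons.
To avoid 5 of any one colour, the worst case takes at most 4 of each colour.
That gives 4 + 4 + 4 + 4 + 4 + 4 + 4 + 4 + 4 + 4 = 40 balls with no colour reaching 5.
The next ball forces some colour to 5, so 40 + 1 = 41.

41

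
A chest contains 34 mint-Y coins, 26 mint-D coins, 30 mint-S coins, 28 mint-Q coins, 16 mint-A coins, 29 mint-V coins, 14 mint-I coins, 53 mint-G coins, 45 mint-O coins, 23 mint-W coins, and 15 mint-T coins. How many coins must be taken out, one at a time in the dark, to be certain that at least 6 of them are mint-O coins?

In the worst case for collecting mint-O coins, every non-mint-O coin comes out first.
There are 34 + 26 + 30 + 28 + 16 + 29 + 14 + 53 + 23 + 15 = 268 non-mint-O coins altogether.
After those, each further coin must be mint-O, so 268 + 6 = 274 draws guarantee 6 mint-O coins.

274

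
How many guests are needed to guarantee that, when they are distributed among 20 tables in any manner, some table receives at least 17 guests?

321

With 320 guests one could put exactly 16 in each of the 20 tables, and no table would reach 17.
One more guest must land in a table that already has 16, giving it 17.
So 20 × 16 + 1 = 321 guests are required.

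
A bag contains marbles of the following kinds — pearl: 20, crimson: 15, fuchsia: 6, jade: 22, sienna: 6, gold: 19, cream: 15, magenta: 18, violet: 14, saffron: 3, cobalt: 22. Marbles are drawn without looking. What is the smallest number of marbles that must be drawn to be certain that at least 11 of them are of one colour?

96

Put each drawn marble into a box by colour. The largest draw with every box below 11 takes min(count, 10) from each colour; colours with fewer than 10 contribute all they have.
Σ min(cᵢ, 10) = 10 + 10 + 6 + 10 + 6 + 10 + 10 + 10 + 10 + 3 + 10 = 95.
Draw number 95 + 1 = 96 must push one box to 11.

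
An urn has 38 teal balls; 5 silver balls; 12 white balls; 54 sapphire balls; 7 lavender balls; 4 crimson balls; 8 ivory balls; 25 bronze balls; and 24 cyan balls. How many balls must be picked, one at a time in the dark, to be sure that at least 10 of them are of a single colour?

Pigeonhole: the 9 colours are the holes; the balls drawn are the pigeons.
To avoid 10 of any one colour, the worst case takes at most 9 of each colour, or every ball of a colour that has fewer than 9.
That gives 9 + 5 + 9 + 9 + 7 + 4 + 8 + 9 + 9 = 69 balls with no colour reaching 10.
The next ball forces some colour to 10, so 69 + 1 = 70.

70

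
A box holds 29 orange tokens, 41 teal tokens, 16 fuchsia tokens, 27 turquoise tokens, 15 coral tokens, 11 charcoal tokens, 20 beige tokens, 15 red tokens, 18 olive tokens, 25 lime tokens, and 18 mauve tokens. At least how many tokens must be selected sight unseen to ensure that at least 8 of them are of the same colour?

Pigeonhole: put each drawn token into a box by colour. The largest draw with every box below 8 takes min(count, 7) from each colour.
Σ min(cᵢ, 7) = 7 + 7 + 7 + 7 + 7 + 7 + 7 + 7 + 7 + 7 + 7 = 77.
Draw number 77 + 1 = 78 must push one box to 8.

78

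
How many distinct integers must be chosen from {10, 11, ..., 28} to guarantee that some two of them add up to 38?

A set avoiding the sum 38 can contain at most one of each pair {x, 38−x}, plus the 1 element equal to its own complement.
The integers 19, …, 28 (10 of them) are such a set: any two sum to at least 19+20 = 39 > 38.
Any 11th integer completes one of the 9 pairs, so 11 choices force a sum of 38.

11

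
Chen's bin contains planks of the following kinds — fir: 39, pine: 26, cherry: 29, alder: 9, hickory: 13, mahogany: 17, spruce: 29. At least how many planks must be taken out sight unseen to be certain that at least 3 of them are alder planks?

In the worst case for collecting alder planks, every non-alder plank comes out first.
There are 39 + 26 + 29 + 13 + 17 + 29 = 153 non-alder planks altogether.
After those, each further plank must be alder, so 153 + 3 = 156 draws guarantee 3 alder planks.

156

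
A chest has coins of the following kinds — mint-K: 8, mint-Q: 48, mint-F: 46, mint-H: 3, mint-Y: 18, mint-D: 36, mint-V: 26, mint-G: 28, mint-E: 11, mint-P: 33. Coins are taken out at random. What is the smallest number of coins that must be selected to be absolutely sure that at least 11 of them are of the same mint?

92

An adversary could hand out at most 10 coins per mint (mint-K, mint-H run out sooner): 8 + 10 + 10 + 3 + 10 + 10 + 10 + 10 + 10 + 10 = 91 coins and still no mint has 11.
By the pigeonhole principle, one more coin lands in a mint already at 10, so 92 draws are enough and 91 are not.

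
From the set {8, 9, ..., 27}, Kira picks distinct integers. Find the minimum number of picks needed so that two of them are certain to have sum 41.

14

Group the elements by complementary pair {x, 41−x}: {14,27}, {15,26}, {16,25}, …, giving 7 two-element pairs and 6 integers whose partner 41−x falls outside [8,27].
By the pigeonhole principle, treating each of those 13 groups as a pigeonhole, one can pick one integer per group — 13 integers — with no two summing to 41.
The 14th integer lands in an occupied pair, forcing a sum of 41.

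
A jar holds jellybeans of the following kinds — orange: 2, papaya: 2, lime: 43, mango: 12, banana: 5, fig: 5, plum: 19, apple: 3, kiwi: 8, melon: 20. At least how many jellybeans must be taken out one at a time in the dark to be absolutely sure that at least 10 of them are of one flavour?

An adversary could hand out at most 9 jellybeans per flavour (6 flavours run out sooner): 2 + 2 + 9 + 9 + 5 + 5 + 9 + 3 + 8 + 9 = 61 jellybeans and still no flavour has 10.
By pigeonhole, one more jellybean lands in a flavour already at 9, so 62 draws are enough and 61 are not.

62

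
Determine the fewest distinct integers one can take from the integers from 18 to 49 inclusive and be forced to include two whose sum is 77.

22

Two chosen integers sum to 77 exactly when both halves of some pair {x, 77−x} with 28 ≤ x ≤ 77−x ≤ 49 are chosen — 11 such pairs.
The remaining 10 elements (those with no distinct partner in range) can never complete a 77-sum, so the worst case takes all of them and one from each pair: 10 + 11 = 21.
The 22nd integer has to be the second member of some pair, so 21 + 1 = 22.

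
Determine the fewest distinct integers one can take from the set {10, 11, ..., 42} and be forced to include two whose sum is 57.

20

Two chosen integers sum to 57 exactly when both halves of some pair {x, 57−x} with 15 ≤ x ≤ 57−x ≤ 42 are chosen — 14 such pairs.
The remaining 5 elements (those with no distinct partner in range) can never complete a 57-sum, so the worst case takes all of them and one from each pair: 5 + 14 = 19.
The 20th integer has to be the second member of some pair, so 19 + 1 = 20.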